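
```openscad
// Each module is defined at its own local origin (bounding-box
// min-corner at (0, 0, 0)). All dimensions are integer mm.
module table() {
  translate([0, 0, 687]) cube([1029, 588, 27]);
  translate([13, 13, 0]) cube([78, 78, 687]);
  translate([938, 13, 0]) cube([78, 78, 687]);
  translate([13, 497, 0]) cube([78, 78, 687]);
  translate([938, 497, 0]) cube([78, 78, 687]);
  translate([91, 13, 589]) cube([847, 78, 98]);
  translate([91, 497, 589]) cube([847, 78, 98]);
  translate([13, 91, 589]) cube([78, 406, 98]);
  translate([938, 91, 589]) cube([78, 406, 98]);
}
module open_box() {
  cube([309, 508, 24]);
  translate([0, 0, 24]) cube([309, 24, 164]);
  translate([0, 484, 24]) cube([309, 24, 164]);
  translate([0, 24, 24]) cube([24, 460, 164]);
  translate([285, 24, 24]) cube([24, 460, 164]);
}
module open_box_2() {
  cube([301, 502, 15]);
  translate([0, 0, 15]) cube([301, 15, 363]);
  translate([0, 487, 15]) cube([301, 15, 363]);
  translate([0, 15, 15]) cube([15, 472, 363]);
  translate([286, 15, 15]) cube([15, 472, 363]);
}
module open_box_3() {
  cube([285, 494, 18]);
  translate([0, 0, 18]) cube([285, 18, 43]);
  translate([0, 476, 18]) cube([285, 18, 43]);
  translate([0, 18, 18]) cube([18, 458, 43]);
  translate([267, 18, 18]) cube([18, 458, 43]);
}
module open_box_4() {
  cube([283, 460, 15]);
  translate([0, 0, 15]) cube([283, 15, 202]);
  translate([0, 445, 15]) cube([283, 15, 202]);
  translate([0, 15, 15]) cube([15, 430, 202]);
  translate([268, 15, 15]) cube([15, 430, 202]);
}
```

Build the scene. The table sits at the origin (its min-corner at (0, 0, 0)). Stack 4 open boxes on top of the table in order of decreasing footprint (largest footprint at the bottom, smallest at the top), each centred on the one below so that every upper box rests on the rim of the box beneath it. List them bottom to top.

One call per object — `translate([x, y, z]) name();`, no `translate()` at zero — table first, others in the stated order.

table();
translate([360, 40, 714]) open_box();
translate([364, 43, 902]) open_box_2();
translate([372, 47, 1280]) open_box_3();
translate([373, 64, 1341]) open_box_4();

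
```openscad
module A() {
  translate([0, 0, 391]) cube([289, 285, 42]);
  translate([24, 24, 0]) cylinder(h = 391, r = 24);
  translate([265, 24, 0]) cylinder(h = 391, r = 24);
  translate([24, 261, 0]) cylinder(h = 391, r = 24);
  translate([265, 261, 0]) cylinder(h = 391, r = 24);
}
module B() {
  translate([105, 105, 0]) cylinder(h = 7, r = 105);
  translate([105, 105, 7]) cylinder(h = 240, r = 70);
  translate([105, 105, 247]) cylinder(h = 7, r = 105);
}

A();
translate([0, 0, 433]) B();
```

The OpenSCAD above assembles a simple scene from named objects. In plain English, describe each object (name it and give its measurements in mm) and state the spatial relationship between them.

A is a four-legged stool. The seat is 289×285 mm, 42 mm thick, top at z = 433 mm. It stands on four round legs, each 48 mm in diameter, from z = 0 to the seat underside, each leg's axis is inset half a diameter from the nearest pair of seat edges (so the leg's bounding box is flush with the corner).

B is a spool: two coaxial disc flanges of radius 105 mm and thickness 7 mm, joined by a core cylinder of radius 70 mm and height 240 mm. The lower flange rests on z = 0 and the three cylinders share a vertical axis.

The spool is on top of the stool.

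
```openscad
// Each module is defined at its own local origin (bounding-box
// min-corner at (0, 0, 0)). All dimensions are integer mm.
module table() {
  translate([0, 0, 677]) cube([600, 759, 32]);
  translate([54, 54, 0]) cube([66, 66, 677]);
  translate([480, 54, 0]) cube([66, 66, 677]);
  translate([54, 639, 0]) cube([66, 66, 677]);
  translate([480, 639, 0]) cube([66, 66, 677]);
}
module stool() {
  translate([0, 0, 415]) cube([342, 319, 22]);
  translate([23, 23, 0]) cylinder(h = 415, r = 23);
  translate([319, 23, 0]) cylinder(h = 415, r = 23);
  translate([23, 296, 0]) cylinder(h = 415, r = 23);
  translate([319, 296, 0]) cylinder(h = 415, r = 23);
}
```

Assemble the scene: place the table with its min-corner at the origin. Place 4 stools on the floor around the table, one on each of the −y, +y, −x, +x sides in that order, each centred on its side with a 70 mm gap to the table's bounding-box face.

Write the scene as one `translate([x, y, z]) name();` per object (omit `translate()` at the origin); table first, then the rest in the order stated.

table();
translate([129, -389, 0]) stool();
translate([129, 829, 0]) stool();
translate([-412, 220, 0]) stool();
translate([670, 220, 0]) stool();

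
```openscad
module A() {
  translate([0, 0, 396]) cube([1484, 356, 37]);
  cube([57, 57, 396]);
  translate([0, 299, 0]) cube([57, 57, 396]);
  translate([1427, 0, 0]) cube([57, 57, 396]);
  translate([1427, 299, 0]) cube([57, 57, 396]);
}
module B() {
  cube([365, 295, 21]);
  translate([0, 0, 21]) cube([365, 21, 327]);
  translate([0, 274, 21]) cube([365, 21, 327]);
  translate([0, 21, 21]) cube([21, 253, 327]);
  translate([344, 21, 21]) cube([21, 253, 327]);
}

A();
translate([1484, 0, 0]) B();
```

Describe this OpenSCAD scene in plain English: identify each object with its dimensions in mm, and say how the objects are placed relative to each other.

A is a long wooden bench with a 1484 mm (x) × 356 mm (y) seat, 37 mm thick, its top surface 433 mm above the floor. Four 57 mm square legs at the seat corners, flush with the edges, run from z = 0 to the seat underside.

B is an open-topped rectangular box: outside dimensions 365×295×348 mm, with a uniform wall and base thickness of 21 mm. The base is a full 365×295 slab on the floor; four walls sit on top of the base. The front and back walls (the −y and +y sides) span the full width; the two side walls fit between them.

The open box is against the bench's +x side, with their −y faces flush.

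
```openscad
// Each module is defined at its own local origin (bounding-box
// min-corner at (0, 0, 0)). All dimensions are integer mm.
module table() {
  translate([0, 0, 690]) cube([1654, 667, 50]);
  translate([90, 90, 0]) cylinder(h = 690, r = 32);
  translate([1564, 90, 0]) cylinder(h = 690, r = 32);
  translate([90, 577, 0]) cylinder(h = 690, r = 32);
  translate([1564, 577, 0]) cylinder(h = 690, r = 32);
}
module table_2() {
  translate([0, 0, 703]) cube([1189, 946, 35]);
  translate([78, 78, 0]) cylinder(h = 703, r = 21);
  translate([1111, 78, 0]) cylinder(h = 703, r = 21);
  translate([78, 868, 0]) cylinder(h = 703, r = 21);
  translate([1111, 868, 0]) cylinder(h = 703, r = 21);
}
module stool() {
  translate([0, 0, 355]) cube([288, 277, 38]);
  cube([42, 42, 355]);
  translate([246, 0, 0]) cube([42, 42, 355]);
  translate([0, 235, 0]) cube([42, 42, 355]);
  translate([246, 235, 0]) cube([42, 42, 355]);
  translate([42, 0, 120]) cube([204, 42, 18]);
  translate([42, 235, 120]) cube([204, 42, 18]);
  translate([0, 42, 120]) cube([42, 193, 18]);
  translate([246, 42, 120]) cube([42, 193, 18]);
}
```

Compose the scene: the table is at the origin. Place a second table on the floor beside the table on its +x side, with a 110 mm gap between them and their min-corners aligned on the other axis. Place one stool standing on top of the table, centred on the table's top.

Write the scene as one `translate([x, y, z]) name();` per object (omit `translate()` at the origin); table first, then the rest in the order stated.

table();
translate([1764, 0, 0]) table_2();
translate([683, 195, 740]) stool();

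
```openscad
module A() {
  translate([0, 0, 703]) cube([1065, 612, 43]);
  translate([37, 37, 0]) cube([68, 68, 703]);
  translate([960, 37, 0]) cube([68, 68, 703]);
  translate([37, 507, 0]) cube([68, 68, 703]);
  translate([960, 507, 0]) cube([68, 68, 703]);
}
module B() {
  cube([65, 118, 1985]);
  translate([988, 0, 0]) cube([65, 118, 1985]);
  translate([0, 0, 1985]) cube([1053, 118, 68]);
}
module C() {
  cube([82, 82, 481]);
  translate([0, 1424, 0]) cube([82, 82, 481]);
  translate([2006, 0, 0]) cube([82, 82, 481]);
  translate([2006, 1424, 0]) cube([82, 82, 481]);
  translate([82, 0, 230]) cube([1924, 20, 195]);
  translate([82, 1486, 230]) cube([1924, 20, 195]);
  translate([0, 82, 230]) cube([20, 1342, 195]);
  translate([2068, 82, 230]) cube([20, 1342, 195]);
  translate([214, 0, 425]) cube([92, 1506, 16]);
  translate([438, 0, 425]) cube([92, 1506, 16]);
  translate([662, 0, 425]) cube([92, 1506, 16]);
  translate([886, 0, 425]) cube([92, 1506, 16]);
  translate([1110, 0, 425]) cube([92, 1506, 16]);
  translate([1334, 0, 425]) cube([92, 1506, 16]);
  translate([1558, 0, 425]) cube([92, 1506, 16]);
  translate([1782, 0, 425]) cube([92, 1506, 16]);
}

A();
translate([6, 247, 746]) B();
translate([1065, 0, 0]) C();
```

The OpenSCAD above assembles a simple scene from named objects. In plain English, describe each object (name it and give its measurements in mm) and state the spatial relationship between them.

A is a rectangular dining table. The top is 1065×612×43 mm with its upper surface at z = 746 mm. It stands on four 68×68 mm square legs, each inset 37 mm from the nearest pair of top edges, running from the floor to the underside of the top.

B is a door frame. The clear opening is 923 mm wide and 1985 mm high. Two 65 mm wide jambs, 118 mm deep, stand either side of the opening from the floor to the top of the opening. A 68 mm thick head sits across the top of both jambs, spanning the full outside width of the frame.

C is a bed frame 2088 mm long (x) by 1506 mm wide (y). Four 82×82 mm corner posts, 481 mm tall, at the corners of the footprint. Four rails of 20 mm thickness and 195 mm height run between adjacent posts with their undersides at z = 230 mm, their outer faces flush with the outside of the frame (the two x-running rails run between the posts' inner faces; the two y-running rails run between the posts' inner faces). 8 slats, each 92 mm wide (x) and 16 mm thick, lie across the top of the two x-running rails, running the full 1506 mm width of the frame in y; the slats are evenly spaced along x between the inner faces of the end posts with equal gaps (rounded down to the nearest mm) at the −x end and between each pair — any rounding remainder accumulates at the +x end.

The door frame is on top of the table, centred. The bed frame is against the table's +x side, with their −y faces flush.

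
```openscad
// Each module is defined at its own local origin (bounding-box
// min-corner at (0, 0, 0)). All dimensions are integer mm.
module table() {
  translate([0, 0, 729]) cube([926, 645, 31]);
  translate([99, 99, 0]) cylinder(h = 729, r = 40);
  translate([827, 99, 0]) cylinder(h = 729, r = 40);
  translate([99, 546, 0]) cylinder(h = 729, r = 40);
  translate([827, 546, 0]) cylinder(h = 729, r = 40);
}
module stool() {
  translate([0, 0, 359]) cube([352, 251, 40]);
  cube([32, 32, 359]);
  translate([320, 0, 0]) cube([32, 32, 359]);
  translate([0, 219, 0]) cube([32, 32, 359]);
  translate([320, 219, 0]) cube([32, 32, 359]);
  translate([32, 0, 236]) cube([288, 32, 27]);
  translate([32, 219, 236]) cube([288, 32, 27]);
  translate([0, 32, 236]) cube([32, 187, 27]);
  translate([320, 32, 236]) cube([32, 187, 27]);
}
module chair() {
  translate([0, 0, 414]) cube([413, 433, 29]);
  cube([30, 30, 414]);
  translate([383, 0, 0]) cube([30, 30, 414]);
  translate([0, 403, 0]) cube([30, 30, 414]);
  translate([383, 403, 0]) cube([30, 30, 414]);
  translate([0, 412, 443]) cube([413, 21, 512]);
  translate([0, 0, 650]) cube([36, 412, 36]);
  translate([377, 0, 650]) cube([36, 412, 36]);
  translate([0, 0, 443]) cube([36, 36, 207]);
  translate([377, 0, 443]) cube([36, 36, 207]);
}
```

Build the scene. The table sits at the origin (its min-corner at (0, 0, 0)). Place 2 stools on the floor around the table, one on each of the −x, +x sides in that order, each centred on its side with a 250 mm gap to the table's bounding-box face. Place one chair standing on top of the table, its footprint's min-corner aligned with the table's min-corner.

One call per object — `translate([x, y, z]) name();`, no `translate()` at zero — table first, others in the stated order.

table();
translate([-602, 197, 0]) stool();
translate([1176, 197, 0]) stool();
translate([0, 0, 760]) chair();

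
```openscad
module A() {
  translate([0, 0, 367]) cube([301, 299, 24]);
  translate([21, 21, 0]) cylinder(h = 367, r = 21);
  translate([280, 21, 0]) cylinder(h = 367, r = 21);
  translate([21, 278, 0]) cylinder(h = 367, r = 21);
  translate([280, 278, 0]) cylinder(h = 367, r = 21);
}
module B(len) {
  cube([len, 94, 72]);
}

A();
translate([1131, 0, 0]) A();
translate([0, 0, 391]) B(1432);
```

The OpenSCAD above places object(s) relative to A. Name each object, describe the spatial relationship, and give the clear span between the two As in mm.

A is a stool. B is a beam. A beam spans the tops of two stools. The clear span between the two stools is 830 mm.

Second stool starts at x = 1131; first ends at x = 301; clear span = 1131 − 301 = 830 mm.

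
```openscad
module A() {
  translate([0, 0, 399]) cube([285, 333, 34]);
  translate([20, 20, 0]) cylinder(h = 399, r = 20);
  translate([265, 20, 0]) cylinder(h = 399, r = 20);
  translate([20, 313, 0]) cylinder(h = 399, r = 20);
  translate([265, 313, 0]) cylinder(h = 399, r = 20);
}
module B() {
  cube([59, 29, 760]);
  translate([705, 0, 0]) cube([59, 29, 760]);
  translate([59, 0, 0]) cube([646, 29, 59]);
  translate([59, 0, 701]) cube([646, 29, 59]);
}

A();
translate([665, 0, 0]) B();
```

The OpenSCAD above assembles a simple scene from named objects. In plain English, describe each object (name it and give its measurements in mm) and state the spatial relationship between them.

A is a simple wooden stool: a rectangular seat 285 mm (x) by 333 mm (y), 34 mm thick, top face at z = 433 mm, on four round legs, each 40 mm in diameter. The legs rest on z = 0, each leg's axis is inset half a diameter from the nearest pair of seat edges (so the leg's bounding box is flush with the corner).

B is a rectangular picture frame lying in the x–z plane (depth along y). The opening is 646 mm wide (x) by 642 mm tall (z), surrounded by a border 59 mm wide on all four sides. The frame is 29 mm deep and is made of two full-height vertical stiles with two horizontal rails fitted between them.

The picture frame is on the floor beside the stool on its +x side.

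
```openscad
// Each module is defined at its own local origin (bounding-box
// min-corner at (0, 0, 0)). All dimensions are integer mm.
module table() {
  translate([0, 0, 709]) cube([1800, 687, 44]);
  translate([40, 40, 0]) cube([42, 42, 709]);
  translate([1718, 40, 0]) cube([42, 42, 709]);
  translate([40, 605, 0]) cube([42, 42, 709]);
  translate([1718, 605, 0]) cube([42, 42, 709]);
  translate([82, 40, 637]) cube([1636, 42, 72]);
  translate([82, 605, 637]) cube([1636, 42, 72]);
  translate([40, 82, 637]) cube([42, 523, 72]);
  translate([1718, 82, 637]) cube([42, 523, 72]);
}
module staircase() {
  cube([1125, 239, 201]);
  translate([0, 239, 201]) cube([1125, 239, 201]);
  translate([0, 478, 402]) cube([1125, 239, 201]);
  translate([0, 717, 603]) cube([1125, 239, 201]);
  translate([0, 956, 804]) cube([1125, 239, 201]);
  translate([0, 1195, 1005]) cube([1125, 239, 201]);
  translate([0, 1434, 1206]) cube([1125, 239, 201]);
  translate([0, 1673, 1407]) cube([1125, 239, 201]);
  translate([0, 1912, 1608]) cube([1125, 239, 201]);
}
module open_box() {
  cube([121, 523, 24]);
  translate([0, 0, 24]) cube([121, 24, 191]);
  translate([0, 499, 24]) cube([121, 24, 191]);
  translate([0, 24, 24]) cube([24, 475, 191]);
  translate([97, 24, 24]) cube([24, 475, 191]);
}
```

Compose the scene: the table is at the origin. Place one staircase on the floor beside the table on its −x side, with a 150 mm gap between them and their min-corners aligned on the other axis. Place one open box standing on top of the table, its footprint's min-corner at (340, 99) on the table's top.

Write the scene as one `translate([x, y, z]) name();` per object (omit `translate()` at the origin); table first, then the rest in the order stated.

table();
translate([-1275, 0, 0]) staircase();
translate([340, 99, 753]) open_box();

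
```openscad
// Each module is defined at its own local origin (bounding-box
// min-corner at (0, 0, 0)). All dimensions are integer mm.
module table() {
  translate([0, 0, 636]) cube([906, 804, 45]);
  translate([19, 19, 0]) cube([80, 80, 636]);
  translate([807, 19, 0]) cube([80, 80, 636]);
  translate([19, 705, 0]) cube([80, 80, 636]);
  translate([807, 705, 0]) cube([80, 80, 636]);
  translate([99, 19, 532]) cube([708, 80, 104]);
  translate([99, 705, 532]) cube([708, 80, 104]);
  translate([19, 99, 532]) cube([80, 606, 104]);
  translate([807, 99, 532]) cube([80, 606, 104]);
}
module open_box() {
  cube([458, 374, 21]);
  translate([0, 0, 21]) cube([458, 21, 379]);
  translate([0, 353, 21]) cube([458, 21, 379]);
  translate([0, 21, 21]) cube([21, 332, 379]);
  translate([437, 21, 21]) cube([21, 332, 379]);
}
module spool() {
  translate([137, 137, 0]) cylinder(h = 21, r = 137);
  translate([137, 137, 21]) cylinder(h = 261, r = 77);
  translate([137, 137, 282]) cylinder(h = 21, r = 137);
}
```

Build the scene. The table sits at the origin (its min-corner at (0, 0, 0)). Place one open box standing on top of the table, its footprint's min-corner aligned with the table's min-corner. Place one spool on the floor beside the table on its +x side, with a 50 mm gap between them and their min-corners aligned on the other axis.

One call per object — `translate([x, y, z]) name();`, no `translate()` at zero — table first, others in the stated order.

table();
translate([0, 0, 681]) open_box();
translate([956, 0, 0]) spool();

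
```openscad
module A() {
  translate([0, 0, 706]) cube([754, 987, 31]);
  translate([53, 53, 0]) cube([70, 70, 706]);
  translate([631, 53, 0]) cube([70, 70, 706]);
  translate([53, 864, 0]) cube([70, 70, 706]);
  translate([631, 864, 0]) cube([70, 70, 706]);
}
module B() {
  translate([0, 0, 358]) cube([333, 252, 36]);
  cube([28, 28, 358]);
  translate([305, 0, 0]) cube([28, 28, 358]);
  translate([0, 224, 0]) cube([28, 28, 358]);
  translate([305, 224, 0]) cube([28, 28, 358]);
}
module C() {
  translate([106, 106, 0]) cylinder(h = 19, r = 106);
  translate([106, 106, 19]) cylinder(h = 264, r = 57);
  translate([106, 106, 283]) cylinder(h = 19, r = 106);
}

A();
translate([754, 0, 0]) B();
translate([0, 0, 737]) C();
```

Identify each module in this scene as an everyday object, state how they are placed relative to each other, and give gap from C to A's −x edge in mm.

The spool's min-x is at 0; the table's min-x is 0; gap = 0 mm.

A is a table. B is a stool. C is a spool. The stool is against the table's +x side, with their −y faces flush. The spool is on top of the table. The gap from the spool to the table's −x edge is 0 mm.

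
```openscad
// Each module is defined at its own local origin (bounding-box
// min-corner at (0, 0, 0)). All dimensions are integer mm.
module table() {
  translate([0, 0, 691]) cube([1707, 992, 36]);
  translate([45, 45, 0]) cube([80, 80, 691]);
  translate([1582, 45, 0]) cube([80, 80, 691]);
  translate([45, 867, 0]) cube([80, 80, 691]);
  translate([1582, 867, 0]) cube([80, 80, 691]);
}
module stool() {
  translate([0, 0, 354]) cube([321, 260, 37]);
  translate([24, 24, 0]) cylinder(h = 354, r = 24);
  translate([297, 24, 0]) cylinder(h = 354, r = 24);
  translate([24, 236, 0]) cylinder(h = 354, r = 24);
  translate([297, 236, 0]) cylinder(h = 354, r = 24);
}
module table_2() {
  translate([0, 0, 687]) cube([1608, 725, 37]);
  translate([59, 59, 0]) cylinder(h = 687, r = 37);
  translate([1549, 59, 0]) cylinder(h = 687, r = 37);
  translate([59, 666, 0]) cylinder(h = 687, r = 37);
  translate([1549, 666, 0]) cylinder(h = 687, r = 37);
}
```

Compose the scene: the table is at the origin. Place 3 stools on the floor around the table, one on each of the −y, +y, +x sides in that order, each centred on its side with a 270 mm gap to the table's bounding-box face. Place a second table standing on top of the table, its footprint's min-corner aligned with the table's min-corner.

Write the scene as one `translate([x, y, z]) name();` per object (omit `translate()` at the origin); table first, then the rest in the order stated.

table();
translate([693, -530, 0]) stool();
translate([693, 1262, 0]) stool();
translate([1977, 366, 0]) stool();
translate([0, 0, 727]) table_2();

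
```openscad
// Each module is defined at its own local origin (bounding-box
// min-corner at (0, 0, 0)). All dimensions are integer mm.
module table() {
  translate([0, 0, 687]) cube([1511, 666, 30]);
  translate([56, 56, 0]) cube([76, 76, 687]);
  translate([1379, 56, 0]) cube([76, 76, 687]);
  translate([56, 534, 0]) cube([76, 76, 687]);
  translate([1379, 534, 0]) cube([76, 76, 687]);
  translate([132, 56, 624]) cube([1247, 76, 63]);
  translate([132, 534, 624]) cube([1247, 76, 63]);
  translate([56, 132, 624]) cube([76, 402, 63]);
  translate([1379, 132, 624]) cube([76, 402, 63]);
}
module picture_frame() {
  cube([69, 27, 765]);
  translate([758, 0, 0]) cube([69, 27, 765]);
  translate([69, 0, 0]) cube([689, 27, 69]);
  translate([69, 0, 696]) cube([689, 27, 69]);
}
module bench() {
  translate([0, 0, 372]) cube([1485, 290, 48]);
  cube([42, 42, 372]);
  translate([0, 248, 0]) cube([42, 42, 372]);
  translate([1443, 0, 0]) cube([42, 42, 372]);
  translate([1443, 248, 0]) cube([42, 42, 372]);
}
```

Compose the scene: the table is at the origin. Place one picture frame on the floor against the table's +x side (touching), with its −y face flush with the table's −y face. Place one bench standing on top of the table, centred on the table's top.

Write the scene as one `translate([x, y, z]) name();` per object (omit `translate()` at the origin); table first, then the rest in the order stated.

table();
translate([1511, 0, 0]) picture_frame();
translate([13, 188, 717]) bench();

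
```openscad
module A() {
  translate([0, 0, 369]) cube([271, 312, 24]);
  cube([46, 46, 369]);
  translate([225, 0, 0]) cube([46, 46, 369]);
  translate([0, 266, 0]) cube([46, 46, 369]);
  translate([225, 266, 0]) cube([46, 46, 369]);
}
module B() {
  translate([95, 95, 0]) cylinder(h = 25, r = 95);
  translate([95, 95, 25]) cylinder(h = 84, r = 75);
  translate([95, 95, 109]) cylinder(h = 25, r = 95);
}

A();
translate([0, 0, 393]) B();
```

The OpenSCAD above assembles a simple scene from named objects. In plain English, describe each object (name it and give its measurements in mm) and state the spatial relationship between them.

A is a simple wooden stool: a rectangular seat 271 mm (x) by 312 mm (y), 24 mm thick, top face at z = 393 mm, on four square legs, each 46×46 mm in cross-section. The legs rest on z = 0, each flush with a corner of the seat.

B is a spool: two coaxial disc flanges of radius 95 mm and thickness 25 mm, joined by a core cylinder of radius 75 mm and height 84 mm. The lower flange rests on z = 0 and the three cylinders share a vertical axis.

The spool is on top of the stool.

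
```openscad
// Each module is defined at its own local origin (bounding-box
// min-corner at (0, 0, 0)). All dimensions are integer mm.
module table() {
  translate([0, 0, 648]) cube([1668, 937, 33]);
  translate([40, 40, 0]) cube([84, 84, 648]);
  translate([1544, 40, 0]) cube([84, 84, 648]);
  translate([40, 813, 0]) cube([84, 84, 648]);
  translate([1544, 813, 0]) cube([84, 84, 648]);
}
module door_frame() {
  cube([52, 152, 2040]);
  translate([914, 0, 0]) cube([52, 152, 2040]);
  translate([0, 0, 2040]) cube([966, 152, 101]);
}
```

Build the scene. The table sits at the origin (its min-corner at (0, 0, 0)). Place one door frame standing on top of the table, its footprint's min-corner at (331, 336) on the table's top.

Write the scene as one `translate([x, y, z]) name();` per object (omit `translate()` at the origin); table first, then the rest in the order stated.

table();
translate([331, 336, 681]) door_frame();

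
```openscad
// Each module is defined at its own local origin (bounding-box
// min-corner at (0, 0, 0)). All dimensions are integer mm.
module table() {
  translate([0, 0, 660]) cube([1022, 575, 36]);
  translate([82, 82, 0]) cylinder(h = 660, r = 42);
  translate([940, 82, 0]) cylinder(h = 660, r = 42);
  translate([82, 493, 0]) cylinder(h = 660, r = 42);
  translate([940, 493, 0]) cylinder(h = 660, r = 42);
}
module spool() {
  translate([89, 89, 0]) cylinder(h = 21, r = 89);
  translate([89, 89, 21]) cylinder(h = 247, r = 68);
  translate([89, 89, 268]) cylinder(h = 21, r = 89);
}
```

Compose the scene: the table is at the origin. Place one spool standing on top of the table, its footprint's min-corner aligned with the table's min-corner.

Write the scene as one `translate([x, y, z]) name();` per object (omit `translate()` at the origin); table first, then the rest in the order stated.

table();
translate([0, 0, 696]) spool();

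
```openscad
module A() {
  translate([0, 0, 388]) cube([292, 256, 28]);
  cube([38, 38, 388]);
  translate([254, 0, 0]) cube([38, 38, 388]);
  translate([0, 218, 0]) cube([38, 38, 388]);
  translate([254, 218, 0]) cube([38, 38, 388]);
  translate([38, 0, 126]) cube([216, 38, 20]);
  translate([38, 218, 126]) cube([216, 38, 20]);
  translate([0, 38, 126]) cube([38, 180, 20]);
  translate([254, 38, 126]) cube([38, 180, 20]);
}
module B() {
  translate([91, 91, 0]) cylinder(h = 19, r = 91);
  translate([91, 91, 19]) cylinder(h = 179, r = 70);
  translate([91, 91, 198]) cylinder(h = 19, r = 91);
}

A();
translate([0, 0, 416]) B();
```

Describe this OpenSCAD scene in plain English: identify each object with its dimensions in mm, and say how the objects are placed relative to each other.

A is a four-legged stool. The seat is 292×256 mm, 28 mm thick, top at z = 416 mm. It stands on four square legs, each 38×38 mm in cross-section, from z = 0 to the seat underside, each flush with a corner of the seat. Four stretchers, 38 mm wide and 20 mm tall, connect adjacent legs with their undersides at z = 126 mm, each running between the inner faces of the legs it joins and aligned with the legs' outer faces on the other axis.

B is a spool: two coaxial disc flanges of radius 91 mm and thickness 19 mm, joined by a core cylinder of radius 70 mm and height 179 mm. The lower flange rests on z = 0 and the three cylinders share a vertical axis.

The spool is on top of the stool.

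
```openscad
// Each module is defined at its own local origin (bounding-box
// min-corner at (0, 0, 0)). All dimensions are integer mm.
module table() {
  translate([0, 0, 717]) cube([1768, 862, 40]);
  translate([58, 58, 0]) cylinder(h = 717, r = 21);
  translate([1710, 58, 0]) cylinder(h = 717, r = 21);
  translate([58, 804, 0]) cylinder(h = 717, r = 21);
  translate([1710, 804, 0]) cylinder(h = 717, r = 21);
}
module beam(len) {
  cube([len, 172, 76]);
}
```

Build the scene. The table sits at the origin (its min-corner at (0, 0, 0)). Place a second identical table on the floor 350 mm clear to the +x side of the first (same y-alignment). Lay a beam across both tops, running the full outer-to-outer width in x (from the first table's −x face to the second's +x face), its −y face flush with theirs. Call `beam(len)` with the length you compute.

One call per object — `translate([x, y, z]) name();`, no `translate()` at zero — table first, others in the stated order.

table();
translate([2118, 0, 0]) table();
translate([0, 0, 757]) beam(3886);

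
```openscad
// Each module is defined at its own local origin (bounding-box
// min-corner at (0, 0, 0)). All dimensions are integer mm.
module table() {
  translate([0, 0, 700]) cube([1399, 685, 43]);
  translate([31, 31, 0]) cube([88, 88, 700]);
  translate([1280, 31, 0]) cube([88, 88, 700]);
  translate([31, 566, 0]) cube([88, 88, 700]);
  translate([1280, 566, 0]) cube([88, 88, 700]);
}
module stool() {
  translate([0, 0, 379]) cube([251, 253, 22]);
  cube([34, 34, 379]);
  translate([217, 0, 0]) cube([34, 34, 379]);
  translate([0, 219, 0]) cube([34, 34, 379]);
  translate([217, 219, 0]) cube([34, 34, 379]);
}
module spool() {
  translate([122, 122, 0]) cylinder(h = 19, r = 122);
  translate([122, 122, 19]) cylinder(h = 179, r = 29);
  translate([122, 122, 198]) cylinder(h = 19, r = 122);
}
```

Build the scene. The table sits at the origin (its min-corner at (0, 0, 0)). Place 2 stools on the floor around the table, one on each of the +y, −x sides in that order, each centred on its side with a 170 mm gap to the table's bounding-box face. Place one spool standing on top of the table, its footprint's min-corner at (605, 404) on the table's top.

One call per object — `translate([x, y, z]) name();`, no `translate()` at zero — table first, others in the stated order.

table();
translate([574, 855, 0]) stool();
translate([-421, 216, 0]) stool();
translate([605, 404, 743]) spool();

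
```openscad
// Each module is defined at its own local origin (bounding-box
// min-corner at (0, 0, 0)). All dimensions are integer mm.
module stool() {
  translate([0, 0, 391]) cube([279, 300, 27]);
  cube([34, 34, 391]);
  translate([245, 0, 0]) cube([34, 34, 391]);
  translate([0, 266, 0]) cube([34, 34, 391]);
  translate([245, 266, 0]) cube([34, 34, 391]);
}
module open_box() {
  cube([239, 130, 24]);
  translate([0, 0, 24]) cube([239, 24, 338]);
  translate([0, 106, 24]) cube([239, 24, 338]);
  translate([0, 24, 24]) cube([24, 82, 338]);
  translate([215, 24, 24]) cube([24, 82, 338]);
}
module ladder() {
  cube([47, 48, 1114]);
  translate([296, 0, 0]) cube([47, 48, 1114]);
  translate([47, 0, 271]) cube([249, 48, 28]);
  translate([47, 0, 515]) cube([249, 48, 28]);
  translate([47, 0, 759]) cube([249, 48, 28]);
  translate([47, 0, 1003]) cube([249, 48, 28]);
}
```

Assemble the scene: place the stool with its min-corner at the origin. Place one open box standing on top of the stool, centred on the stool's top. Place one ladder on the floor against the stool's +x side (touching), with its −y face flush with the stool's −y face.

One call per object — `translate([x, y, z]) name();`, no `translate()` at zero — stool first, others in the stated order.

stool();
translate([20, 85, 418]) open_box();
translate([279, 0, 0]) ladder();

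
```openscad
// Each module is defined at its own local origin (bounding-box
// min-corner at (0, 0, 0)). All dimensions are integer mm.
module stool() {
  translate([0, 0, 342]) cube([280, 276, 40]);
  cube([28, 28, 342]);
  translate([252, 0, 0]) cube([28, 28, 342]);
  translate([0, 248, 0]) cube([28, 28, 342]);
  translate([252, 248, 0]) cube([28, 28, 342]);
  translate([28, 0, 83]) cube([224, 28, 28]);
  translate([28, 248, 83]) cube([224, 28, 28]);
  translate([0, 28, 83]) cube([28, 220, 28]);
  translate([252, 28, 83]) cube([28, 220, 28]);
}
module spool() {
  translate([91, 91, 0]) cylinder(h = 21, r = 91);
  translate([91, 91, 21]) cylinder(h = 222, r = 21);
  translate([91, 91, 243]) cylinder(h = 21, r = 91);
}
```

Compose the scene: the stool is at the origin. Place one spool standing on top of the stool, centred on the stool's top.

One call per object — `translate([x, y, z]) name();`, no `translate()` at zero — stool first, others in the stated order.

stool();
translate([49, 47, 382]) spool();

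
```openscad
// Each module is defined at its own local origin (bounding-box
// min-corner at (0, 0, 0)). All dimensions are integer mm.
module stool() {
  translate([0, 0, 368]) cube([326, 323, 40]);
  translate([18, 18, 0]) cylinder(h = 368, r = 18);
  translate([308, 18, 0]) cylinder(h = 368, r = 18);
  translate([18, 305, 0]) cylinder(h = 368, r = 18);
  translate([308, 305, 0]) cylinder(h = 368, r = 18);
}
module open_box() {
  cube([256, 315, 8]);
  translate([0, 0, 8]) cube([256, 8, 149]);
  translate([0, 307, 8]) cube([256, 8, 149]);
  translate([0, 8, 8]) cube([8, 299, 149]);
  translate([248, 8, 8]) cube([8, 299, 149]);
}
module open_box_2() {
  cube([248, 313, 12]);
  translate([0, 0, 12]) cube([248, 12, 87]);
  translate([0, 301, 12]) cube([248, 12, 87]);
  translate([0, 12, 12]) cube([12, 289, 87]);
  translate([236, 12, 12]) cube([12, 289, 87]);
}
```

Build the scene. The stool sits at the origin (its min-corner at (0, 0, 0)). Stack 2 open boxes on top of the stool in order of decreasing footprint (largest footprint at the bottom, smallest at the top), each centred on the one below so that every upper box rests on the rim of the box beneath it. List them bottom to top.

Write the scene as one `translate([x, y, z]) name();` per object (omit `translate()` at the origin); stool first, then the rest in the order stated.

stool();
translate([35, 4, 408]) open_box();
translate([39, 5, 565]) open_box_2();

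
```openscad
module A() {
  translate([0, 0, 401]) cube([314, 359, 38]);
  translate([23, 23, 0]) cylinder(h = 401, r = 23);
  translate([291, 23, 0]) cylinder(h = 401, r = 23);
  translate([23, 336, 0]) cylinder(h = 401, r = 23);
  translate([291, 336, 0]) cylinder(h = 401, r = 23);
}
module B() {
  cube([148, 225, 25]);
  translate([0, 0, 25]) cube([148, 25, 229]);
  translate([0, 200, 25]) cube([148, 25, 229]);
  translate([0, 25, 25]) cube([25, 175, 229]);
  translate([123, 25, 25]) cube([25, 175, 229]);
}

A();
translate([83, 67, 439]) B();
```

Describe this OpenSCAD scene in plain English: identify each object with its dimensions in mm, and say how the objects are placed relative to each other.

A is a four-legged stool. The seat is 314×359 mm, 38 mm thick, top at z = 439 mm. It stands on four round legs, each 46 mm in diameter, from z = 0 to the seat underside, each leg's axis is inset half a diameter from the nearest pair of seat edges (so the leg's bounding box is flush with the corner).

B is an open storage box with external size 148×225×254 mm and wall thickness 25 mm (the base is also 25 mm thick). The base covers the whole footprint; the four walls stand on the base, with the y-facing walls full-width and the x-facing walls fitting between their inner faces.

The open box is on top of the stool, centred.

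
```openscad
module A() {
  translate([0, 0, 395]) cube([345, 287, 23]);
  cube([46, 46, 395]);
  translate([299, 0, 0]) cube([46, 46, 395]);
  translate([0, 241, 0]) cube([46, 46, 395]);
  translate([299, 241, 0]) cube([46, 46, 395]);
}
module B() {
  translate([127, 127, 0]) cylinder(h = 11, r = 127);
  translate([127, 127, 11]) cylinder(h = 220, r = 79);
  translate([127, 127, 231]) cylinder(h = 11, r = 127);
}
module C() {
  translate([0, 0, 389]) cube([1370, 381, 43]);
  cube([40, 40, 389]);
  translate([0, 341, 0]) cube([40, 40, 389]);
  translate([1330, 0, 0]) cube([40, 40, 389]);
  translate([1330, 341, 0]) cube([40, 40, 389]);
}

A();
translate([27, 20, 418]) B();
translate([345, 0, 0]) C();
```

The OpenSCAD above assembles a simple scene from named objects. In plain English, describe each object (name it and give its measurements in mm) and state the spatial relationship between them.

A is a simple wooden stool: a rectangular seat 345 mm (x) by 287 mm (y), 23 mm thick, top face at z = 418 mm, on four square legs, each 46×46 mm in cross-section. The legs rest on z = 0, each flush with a corner of the seat.

B is a spool: two coaxial disc flanges of radius 127 mm and thickness 11 mm, joined by a core cylinder of radius 79 mm and height 220 mm. The lower flange rests on z = 0 and the three cylinders share a vertical axis.

C is a bench: a 1370×381 mm seat slab, 43 mm thick, top at z = 432 mm, on four 40×40 mm square legs flush with the seat corners and standing on z = 0.

The spool is on top of the stool. The bench is against the stool's +x side, with their −y faces flush.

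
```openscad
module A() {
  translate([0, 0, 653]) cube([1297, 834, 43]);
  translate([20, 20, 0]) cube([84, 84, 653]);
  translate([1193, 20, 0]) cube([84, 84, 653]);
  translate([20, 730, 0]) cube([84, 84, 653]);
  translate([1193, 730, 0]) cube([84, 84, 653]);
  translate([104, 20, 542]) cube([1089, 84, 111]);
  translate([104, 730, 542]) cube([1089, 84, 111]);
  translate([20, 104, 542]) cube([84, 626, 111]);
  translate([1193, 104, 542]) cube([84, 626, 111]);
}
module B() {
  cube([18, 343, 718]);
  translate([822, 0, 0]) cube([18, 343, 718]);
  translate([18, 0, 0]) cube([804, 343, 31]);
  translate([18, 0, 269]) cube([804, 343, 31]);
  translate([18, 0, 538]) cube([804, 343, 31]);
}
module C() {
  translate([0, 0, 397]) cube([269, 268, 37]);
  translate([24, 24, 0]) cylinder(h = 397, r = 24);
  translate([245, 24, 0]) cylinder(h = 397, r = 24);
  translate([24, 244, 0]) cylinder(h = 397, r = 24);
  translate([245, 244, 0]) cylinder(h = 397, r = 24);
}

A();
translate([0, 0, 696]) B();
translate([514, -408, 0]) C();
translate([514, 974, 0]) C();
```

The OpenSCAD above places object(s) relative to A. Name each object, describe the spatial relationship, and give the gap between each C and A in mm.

A is a table. B is a bookshelf. C is a stool. The bookshelf is on top of the table. Two stools sit around the table at the −y, +y sides. The gap between each stool and the table is 140 mm.

Each stool's nearest face is 140 mm from the table's bounding box.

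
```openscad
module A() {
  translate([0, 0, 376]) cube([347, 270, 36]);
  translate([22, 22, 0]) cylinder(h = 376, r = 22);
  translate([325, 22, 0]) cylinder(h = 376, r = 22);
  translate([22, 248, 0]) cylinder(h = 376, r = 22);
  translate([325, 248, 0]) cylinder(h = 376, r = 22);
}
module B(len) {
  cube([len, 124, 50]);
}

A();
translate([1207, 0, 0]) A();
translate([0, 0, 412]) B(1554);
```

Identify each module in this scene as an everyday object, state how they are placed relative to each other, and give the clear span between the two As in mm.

A is a stool. B is a beam. A beam spans the tops of two stools. The clear span between the two stools is 860 mm.

Second stool starts at x = 1207; first ends at x = 347; clear span = 1207 − 347 = 860 mm.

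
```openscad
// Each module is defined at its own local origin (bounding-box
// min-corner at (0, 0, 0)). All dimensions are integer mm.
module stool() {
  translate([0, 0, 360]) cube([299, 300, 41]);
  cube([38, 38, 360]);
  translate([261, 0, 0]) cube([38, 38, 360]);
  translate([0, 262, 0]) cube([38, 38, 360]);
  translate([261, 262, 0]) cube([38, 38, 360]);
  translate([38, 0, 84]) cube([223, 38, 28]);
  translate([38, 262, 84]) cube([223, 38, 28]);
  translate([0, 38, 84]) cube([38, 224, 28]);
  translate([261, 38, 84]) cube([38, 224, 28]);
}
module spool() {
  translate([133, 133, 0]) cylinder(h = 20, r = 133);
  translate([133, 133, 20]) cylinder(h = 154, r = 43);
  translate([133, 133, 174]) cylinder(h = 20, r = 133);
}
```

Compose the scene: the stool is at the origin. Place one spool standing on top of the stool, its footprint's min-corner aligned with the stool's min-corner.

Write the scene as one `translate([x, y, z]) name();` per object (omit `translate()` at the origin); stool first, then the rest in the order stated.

stool();
translate([0, 0, 401]) spool();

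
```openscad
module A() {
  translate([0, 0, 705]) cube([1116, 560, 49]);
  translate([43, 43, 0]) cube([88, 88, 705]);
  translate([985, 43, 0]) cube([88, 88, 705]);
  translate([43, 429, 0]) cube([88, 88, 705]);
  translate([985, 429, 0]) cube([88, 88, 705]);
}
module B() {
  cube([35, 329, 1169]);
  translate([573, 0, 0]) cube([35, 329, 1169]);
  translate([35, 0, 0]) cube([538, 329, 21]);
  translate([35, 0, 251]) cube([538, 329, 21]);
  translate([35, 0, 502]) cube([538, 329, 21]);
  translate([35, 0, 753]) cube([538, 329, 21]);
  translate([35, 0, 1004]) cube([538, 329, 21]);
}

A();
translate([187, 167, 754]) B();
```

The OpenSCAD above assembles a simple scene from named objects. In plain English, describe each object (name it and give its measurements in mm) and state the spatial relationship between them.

A is a table: top 1116 mm (x) × 560 mm (y), 49 mm thick, upper face at z = 754 mm, on four 88×88 mm square legs, each inset 43 mm from the nearest pair of top edges, running from z = 0 to the bottom of the top.

B is an open bookshelf. Two side panels, each 35 mm thick, 329 mm deep and 1169 mm tall, stand 608 mm apart (outside-to-outside). Between them sit 5 shelves, each 21 mm thick and 329 mm deep, spanning the full gap between the sides. The bottom shelf rests on the floor (its underside at z = 0) and the clear gap between one shelf's top and the next shelf's underside is 230 mm.

The bookshelf is on top of the table.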